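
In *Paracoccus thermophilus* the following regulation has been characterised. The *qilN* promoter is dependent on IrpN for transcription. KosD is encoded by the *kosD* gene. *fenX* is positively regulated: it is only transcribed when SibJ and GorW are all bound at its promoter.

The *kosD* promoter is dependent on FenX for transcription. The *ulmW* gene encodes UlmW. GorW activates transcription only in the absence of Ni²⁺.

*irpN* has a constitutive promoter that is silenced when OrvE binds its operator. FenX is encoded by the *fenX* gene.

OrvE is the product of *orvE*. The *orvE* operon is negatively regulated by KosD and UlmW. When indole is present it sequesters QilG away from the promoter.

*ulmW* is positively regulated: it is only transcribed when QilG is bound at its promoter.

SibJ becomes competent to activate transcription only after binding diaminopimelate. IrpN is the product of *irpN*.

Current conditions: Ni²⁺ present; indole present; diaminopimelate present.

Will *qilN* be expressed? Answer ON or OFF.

Diaminopimelate is present, so SibJ is active.
Ni²⁺ is present, so GorW is inactive.
Required activator GorW is absent, so *fenX* is not transcribed.
So FenX is not produced.
Required activator FenX is absent, so *kosD* is not transcribed.
So KosD is not produced.
Indole is present, so QilG is inactive.
Required activator QilG is absent, so *ulmW* is not transcribed.
So UlmW is not produced.
With no repressor bound, *orvE* is transcribed.
So OrvE is produced and active.
With repressor OrvE bound, *irpN* is not transcribed.
So IrpN is not produced.
Required activator IrpN is absent, so *qilN* is not transcribed.

OFF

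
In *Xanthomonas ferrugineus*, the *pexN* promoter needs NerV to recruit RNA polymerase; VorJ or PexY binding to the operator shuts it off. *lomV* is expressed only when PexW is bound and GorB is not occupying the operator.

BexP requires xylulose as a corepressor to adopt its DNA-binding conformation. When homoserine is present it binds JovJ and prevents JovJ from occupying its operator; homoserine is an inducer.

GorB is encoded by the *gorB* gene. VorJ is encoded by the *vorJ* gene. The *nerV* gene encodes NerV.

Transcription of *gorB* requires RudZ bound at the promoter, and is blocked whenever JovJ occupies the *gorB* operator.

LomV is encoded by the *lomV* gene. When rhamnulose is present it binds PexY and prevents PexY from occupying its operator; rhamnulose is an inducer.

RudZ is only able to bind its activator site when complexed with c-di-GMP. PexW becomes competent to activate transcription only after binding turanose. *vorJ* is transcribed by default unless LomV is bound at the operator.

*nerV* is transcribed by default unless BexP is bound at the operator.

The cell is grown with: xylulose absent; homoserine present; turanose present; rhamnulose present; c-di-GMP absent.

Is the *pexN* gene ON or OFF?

ON

c-di-GMP is absent, so RudZ is inactive.
Homoserine is present, so JovJ is inactive.
Required activator RudZ is absent, so *gorB* is not transcribed.
So GorB is not produced.
Turanose is present, so PexW is active.
No repressor is bound and PexW is active, so *lomV* is transcribed.
So LomV is produced and active.
With repressor LomV bound, *vorJ* is not transcribed.
So VorJ is not produced.
Xylulose is absent, so BexP is inactive.
With no repressor bound, *nerV* is transcribed.
So NerV is produced and active.
Rhamnulose is present, so PexY is inactive.
No repressor is bound and NerV is active, so *pexN* is transcribed.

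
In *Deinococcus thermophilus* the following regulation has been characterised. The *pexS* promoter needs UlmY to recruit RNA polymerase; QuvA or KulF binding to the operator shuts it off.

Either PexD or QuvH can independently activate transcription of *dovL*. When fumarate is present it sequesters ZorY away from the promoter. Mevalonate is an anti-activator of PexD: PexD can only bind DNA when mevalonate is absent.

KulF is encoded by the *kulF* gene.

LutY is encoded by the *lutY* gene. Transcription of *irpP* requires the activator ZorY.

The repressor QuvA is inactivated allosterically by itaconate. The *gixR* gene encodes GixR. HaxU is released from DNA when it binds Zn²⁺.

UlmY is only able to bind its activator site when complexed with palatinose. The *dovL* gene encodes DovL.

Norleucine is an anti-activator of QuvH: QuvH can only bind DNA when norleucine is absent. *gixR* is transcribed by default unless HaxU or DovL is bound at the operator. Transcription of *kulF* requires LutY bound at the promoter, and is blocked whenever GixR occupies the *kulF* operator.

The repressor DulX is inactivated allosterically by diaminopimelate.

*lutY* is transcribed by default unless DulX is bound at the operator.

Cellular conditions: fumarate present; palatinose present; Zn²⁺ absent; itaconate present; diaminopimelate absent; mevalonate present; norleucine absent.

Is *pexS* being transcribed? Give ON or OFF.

ON

Itaconate is present, so QuvA is inactive.
Zn²⁺ is absent, so HaxU is active.
Mevalonate is present, so PexD is inactive.
Norleucine is absent, so QuvH is active.
Activator QuvH is present, so *dovL* is transcribed.
So DovL is produced and active.
With repressor HaxU bound, *gixR* is not transcribed.
So GixR is not produced.
Diaminopimelate is absent, so DulX is active.
With repressor DulX bound, *lutY* is not transcribed.
So LutY is not produced.
Required activator LutY is absent, so *kulF* is not transcribed.
So KulF is not produced.
Palatinose is present, so UlmY is active.
No repressor is bound and UlmY is active, so *pexS* is transcribed.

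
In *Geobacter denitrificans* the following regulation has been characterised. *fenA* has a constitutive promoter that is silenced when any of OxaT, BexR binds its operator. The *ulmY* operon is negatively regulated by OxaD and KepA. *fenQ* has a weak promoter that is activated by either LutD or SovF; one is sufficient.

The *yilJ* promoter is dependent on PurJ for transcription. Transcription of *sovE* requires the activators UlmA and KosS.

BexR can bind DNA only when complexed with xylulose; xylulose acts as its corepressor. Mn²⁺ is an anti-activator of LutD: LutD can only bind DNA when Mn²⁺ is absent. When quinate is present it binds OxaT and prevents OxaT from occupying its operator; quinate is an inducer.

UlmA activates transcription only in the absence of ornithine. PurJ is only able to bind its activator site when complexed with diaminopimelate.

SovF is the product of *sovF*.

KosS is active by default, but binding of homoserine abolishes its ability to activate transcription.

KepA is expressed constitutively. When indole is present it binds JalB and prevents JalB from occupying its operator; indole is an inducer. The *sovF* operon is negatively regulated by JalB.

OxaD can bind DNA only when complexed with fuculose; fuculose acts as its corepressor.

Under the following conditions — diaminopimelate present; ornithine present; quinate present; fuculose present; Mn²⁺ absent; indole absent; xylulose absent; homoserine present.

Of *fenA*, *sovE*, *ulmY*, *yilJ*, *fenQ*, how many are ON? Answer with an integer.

3

Quinate is present, so OxaT is inactive.
Xylulose is absent, so BexR is inactive.
With no repressor bound, *fenA* is transcribed.
→ *fenA* is ON.
Ornithine is present, so UlmA is inactive.
Homoserine is present, so KosS is inactive.
Required activator UlmA is absent, so *sovE* is not transcribed.
→ *sovE* is OFF.
Fuculose is present, so OxaD is active.
KepA is produced constitutively and is active.
With repressor OxaD bound, *ulmY* is not transcribed.
→ *ulmY* is OFF.
Diaminopimelate is present, so PurJ is active.
No repressor is bound and PurJ is active, so *yilJ* is transcribed.
→ *yilJ* is ON.
Mn²⁺ is absent, so LutD is active.
Indole is absent, so JalB is active.
With repressor JalB bound, *sovF* is not transcribed.
So SovF is not produced.
Activator LutD is present, so *fenQ* is transcribed.
→ *fenQ* is ON.
3 of the 5 genes are transcribed.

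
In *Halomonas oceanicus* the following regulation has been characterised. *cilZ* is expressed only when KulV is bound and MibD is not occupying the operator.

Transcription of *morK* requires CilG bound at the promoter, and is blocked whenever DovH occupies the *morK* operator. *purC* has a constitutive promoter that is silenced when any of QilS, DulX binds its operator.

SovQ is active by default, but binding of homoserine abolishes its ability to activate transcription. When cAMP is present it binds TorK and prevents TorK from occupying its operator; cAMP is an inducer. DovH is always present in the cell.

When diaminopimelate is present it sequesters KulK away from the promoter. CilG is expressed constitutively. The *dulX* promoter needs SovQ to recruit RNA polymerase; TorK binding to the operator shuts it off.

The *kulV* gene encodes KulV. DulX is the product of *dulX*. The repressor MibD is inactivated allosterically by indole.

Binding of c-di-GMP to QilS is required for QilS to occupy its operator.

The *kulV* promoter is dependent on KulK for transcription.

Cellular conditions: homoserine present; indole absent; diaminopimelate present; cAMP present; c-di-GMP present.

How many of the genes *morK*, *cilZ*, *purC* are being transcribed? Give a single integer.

CilG is produced constitutively and is active.
DovH is produced constitutively and is active.
With repressor DovH bound, *morK* is not transcribed.
→ *morK* is OFF.
Indole is absent, so MibD is active.
Diaminopimelate is present, so KulK is inactive.
Required activator KulK is absent, so *kulV* is not transcribed.
So KulV is not produced.
With repressor MibD bound, *cilZ* is not transcribed.
→ *cilZ* is OFF.
c-di-GMP is present, so QilS is active.
Homoserine is present, so SovQ is inactive.
cAMP is present, so TorK is inactive.
Required activator SovQ is absent, so *dulX* is not transcribed.
So DulX is not produced.
With repressor QilS bound, *purC* is not transcribed.
→ *purC* is OFF.
0 of the 3 genes are transcribed.

0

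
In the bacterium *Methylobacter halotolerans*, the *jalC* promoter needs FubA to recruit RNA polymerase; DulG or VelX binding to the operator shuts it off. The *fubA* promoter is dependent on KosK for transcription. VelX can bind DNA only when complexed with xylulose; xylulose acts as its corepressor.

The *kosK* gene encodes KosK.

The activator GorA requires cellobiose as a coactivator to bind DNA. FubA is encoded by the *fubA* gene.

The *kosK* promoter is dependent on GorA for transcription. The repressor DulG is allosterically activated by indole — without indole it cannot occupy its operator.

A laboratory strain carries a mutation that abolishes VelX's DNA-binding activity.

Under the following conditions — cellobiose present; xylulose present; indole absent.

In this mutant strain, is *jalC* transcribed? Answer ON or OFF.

ON

Indole is absent, so DulG is inactive.
Cellobiose is present, so GorA is active.
No repressor is bound and GorA is active, so *kosK* is transcribed.
So KosK is produced and active.
No repressor is bound and KosK is active, so *fubA* is transcribed.
So FubA is produced and active.
VelX is non-functional in this strain, so it has no effect.
No repressor is bound and FubA is active, so *jalC* is transcribed.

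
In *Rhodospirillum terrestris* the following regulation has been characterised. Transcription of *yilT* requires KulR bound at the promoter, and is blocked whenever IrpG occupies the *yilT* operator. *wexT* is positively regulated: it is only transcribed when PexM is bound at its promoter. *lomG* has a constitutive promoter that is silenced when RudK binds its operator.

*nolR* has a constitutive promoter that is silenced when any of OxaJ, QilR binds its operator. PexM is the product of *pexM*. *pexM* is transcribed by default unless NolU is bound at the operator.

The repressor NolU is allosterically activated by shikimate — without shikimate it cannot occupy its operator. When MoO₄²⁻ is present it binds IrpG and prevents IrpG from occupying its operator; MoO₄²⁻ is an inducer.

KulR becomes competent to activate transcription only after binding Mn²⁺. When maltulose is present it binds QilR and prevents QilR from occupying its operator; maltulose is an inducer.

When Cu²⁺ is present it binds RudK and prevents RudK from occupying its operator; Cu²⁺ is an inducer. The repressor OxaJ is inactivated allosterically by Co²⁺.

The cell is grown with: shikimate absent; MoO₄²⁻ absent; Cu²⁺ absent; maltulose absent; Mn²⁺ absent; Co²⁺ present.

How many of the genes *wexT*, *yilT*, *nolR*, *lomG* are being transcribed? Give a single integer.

Shikimate is absent, so NolU is inactive.
With no repressor bound, *pexM* is transcribed.
So PexM is produced and active.
No repressor is bound and PexM is active, so *wexT* is transcribed.
→ *wexT* is ON.
Mn²⁺ is absent, so KulR is inactive.
MoO₄²⁻ is absent, so IrpG is active.
With repressor IrpG bound, *yilT* is not transcribed.
→ *yilT* is OFF.
Co²⁺ is present, so OxaJ is inactive.
Maltulose is absent, so QilR is active.
With repressor QilR bound, *nolR* is not transcribed.
→ *nolR* is OFF.
Cu²⁺ is absent, so RudK is active.
With repressor RudK bound, *lomG* is not transcribed.
→ *lomG* is OFF.
1 of the 4 genes is transcribed.

1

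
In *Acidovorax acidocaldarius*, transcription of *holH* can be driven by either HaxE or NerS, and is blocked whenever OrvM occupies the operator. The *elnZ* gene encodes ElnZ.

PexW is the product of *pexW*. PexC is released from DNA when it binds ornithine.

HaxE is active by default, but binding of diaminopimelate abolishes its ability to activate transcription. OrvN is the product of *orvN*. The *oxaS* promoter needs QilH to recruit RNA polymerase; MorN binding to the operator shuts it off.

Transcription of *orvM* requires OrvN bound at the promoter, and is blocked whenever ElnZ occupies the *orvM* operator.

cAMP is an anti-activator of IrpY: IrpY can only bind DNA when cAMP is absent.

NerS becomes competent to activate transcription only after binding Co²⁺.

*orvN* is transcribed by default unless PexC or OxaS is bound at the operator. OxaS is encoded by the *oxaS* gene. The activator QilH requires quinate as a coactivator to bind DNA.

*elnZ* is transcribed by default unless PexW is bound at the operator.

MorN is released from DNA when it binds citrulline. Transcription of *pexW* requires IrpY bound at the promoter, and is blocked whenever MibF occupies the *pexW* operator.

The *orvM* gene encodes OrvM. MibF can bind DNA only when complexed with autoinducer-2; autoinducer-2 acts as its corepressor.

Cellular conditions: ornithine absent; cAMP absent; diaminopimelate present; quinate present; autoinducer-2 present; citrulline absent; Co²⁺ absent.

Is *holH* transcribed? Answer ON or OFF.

Diaminopimelate is present, so HaxE is inactive.
cAMP is absent, so IrpY is active.
Autoinducer-2 is present, so MibF is active.
With repressor MibF bound, *pexW* is not transcribed.
So PexW is not produced.
With no repressor bound, *elnZ* is transcribed.
So ElnZ is produced and active.
Ornithine is absent, so PexC is active.
Citrulline is absent, so MorN is active.
Quinate is present, so QilH is active.
With repressor MorN bound, *oxaS* is not transcribed.
So OxaS is not produced.
With repressor PexC bound, *orvN* is not transcribed.
So OrvN is not produced.
With repressor ElnZ bound, *orvM* is not transcribed.
So OrvM is not produced.
Co²⁺ is absent, so NerS is inactive.
No activator is available at the *holH* promoter, so *holH* is not transcribed.

OFF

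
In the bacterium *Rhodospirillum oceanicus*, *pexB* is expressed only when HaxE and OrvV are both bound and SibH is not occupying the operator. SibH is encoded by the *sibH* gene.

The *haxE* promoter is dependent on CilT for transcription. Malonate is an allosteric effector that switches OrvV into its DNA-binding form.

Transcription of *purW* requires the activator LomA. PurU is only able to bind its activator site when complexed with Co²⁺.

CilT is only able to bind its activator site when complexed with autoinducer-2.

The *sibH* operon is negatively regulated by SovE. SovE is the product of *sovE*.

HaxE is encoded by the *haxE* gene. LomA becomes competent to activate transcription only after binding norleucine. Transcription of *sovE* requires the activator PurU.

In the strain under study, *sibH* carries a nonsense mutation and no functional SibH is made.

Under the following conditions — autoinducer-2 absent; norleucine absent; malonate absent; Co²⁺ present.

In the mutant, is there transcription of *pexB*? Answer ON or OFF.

OFF

Autoinducer-2 is absent, so CilT is inactive.
Required activator CilT is absent, so *haxE* is not transcribed.
So HaxE is not produced.
SibH is non-functional in this strain, so it has no effect.
Malonate is absent, so OrvV is inactive.
Required activator HaxE is absent, so *pexB* is not transcribed.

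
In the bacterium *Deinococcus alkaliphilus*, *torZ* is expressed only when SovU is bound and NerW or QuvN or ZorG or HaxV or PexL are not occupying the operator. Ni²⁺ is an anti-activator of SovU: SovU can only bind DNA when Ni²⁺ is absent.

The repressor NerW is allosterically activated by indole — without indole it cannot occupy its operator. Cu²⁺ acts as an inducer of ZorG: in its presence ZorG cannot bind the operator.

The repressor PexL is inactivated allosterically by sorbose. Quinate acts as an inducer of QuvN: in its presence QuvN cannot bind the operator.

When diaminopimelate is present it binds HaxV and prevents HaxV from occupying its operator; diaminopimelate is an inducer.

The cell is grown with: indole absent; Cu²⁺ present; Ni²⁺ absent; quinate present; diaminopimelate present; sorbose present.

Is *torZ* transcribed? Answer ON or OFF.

Indole is absent, so NerW is inactive.
Quinate is present, so QuvN is inactive.
Cu²⁺ is present, so ZorG is inactive.
Ni²⁺ is absent, so SovU is active.
Diaminopimelate is present, so HaxV is inactive.
Sorbose is present, so PexL is inactive.
No repressor is bound and SovU is active, so *torZ* is transcribed.

ON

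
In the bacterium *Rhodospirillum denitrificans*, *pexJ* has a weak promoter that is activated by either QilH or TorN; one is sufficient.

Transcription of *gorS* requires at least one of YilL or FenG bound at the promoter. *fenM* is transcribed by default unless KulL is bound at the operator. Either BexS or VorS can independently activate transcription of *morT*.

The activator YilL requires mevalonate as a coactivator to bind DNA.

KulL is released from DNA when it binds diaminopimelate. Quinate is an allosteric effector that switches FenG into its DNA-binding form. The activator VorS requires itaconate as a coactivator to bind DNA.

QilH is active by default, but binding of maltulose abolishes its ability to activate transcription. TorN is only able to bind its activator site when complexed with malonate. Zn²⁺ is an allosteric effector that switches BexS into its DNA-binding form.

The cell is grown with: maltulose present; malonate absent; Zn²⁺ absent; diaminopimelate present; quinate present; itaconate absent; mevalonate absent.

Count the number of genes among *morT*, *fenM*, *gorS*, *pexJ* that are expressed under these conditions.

2

Zn²⁺ is absent, so BexS is inactive.
Itaconate is absent, so VorS is inactive.
No activator is available at the *morT* promoter, so *morT* is not transcribed.
→ *morT* is OFF.
Diaminopimelate is present, so KulL is inactive.
With no repressor bound, *fenM* is transcribed.
→ *fenM* is ON.
Mevalonate is absent, so YilL is inactive.
Quinate is present, so FenG is active.
Activator FenG is present, so *gorS* is transcribed.
→ *gorS* is ON.
Maltulose is present, so QilH is inactive.
Malonate is absent, so TorN is inactive.
No activator is available at the *pexJ* promoter, so *pexJ* is not transcribed.
→ *pexJ* is OFF.
2 of the 4 genes are transcribed.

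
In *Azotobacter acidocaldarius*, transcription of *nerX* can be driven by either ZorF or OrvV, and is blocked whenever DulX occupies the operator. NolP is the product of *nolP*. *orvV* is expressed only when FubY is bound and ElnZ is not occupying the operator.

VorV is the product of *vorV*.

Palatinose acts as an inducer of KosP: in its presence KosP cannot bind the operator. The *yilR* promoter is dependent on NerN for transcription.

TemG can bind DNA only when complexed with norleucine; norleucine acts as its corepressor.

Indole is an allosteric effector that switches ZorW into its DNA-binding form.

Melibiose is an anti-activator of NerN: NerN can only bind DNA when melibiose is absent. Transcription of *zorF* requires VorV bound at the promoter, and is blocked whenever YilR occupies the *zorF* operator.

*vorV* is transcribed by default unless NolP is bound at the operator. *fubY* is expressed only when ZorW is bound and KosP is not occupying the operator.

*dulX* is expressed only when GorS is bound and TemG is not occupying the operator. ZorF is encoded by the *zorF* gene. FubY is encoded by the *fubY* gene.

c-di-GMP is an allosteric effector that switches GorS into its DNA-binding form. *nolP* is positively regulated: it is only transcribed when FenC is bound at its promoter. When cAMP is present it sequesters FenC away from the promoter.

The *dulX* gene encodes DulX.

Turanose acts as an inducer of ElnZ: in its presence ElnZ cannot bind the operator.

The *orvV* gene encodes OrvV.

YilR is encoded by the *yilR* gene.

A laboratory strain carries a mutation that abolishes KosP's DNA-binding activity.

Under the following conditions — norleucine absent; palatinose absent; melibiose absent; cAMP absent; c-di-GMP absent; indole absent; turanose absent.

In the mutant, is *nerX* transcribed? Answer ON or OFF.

OFF

cAMP is absent, so FenC is active.
No repressor is bound and FenC is active, so *nolP* is transcribed.
So NolP is produced and active.
With repressor NolP bound, *vorV* is not transcribed.
So VorV is not produced.
Melibiose is absent, so NerN is active.
No repressor is bound and NerN is active, so *yilR* is transcribed.
So YilR is produced and active.
With repressor YilR bound, *zorF* is not transcribed.
So ZorF is not produced.
Indole is absent, so ZorW is inactive.
KosP is non-functional in this strain, so it has no effect.
Required activator ZorW is absent, so *fubY* is not transcribed.
So FubY is not produced.
Turanose is absent, so ElnZ is active.
With repressor ElnZ bound, *orvV* is not transcribed.
So OrvV is not produced.
c-di-GMP is absent, so GorS is inactive.
Norleucine is absent, so TemG is inactive.
Required activator GorS is absent, so *dulX* is not transcribed.
So DulX is not produced.
No activator is available at the *nerX* promoter, so *nerX* is not transcribed.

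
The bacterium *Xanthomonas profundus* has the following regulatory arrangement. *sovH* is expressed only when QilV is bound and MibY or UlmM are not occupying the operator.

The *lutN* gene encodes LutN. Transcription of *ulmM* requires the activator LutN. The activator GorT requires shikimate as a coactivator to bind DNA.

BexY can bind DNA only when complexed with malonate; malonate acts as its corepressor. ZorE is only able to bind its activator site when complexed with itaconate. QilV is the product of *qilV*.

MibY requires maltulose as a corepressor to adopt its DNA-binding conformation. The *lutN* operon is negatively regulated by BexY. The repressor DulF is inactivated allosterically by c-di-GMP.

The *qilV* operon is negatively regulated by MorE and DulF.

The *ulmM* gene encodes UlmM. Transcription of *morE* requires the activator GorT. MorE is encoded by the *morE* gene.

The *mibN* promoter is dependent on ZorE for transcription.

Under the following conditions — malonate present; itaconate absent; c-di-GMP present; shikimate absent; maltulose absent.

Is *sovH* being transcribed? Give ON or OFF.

ON

Maltulose is absent, so MibY is inactive.
Malonate is present, so BexY is active.
With repressor BexY bound, *lutN* is not transcribed.
So LutN is not produced.
Required activator LutN is absent, so *ulmM* is not transcribed.
So UlmM is not produced.
Shikimate is absent, so GorT is inactive.
Required activator GorT is absent, so *morE* is not transcribed.
So MorE is not produced.
c-di-GMP is present, so DulF is inactive.
With no repressor bound, *qilV* is transcribed.
So QilV is produced and active.
No repressor is bound and QilV is active, so *sovH* is transcribed.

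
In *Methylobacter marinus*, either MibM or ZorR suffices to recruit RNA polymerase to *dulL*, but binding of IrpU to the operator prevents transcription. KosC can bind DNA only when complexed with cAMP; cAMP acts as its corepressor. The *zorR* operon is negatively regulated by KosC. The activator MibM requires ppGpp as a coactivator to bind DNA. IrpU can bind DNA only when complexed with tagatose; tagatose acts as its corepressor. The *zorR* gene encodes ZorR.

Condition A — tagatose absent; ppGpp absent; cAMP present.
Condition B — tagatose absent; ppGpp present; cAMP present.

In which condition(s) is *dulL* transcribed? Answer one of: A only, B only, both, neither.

B only

Condition A:
Tagatose is absent, so IrpU is inactive.
ppGpp is absent, so MibM is inactive.
cAMP is present, so KosC is active.
With repressor KosC bound, *zorR* is not transcribed.
So ZorR is not produced.
No activator is available at the *dulL* promoter, so *dulL* is not transcribed.
→ *dulL* is OFF in A.
Condition B:
Tagatose is absent, so IrpU is inactive.
ppGpp is present, so MibM is active.
cAMP is present, so KosC is active.
With repressor KosC bound, *zorR* is not transcribed.
So ZorR is not produced.
Activator MibM is present, so *dulL* is transcribed.
→ *dulL* is ON in B.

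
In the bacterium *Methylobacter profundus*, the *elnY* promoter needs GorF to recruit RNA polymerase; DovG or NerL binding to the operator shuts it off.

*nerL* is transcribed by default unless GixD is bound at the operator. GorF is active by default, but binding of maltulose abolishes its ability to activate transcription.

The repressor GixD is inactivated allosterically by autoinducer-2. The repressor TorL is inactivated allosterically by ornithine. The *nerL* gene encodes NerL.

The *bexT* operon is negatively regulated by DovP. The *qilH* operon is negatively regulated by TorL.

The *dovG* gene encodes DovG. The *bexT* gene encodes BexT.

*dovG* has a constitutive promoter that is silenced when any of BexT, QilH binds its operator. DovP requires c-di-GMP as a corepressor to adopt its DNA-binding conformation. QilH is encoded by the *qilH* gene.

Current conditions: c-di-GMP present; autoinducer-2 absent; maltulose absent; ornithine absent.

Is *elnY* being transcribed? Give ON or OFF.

OFF

c-di-GMP is present, so DovP is active.
With repressor DovP bound, *bexT* is not transcribed.
So BexT is not produced.
Ornithine is absent, so TorL is active.
With repressor TorL bound, *qilH* is not transcribed.
So QilH is not produced.
With no repressor bound, *dovG* is transcribed.
So DovG is produced and active.
Maltulose is absent, so GorF is active.
Autoinducer-2 is absent, so GixD is active.
With repressor GixD bound, *nerL* is not transcribed.
So NerL is not produced.
With repressor DovG bound, *elnY* is not transcribed.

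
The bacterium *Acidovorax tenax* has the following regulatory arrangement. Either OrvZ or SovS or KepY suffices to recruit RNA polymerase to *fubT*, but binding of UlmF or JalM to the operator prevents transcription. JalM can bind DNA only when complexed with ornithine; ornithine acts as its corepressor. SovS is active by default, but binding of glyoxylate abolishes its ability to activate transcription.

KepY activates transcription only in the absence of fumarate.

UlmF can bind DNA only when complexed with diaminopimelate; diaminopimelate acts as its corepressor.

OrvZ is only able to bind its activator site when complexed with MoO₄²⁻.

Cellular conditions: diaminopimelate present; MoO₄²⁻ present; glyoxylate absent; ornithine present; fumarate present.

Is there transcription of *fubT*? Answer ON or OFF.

OFF

MoO₄²⁻ is present, so OrvZ is active.
Glyoxylate is absent, so SovS is active.
Diaminopimelate is present, so UlmF is active.
Fumarate is present, so KepY is inactive.
Ornithine is present, so JalM is active.
With repressor UlmF bound, *fubT* is not transcribed.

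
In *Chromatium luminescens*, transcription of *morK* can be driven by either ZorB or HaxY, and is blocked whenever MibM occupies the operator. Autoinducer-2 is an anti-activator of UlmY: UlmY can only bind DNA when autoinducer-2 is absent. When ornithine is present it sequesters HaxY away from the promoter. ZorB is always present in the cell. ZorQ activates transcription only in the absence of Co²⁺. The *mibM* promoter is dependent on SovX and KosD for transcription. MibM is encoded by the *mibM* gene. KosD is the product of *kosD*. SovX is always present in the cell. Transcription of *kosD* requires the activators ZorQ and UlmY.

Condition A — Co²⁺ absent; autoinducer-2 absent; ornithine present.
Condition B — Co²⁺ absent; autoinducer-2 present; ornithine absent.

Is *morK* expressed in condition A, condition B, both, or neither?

Condition A:
ZorB is produced constitutively and is active.
SovX is produced constitutively and is active.
Co²⁺ is absent, so ZorQ is active.
Autoinducer-2 is absent, so UlmY is active.
No repressor is bound and ZorQ and UlmY are active, so *kosD* is transcribed.
So KosD is produced and active.
No repressor is bound and SovX and KosD are active, so *mibM* is transcribed.
So MibM is produced and active.
Ornithine is present, so HaxY is inactive.
With repressor MibM bound, *morK* is not transcribed.
→ *morK* is OFF in A.
Condition B:
ZorB is produced constitutively and is active.
SovX is produced constitutively and is active.
Co²⁺ is absent, so ZorQ is active.
Autoinducer-2 is present, so UlmY is inactive.
Required activator UlmY is absent, so *kosD* is not transcribed.
So KosD is not produced.
Required activator KosD is absent, so *mibM* is not transcribed.
So MibM is not produced.
Ornithine is absent, so HaxY is active.
Activator ZorB is present, so *morK* is transcribed.
→ *morK* is ON in B.

B only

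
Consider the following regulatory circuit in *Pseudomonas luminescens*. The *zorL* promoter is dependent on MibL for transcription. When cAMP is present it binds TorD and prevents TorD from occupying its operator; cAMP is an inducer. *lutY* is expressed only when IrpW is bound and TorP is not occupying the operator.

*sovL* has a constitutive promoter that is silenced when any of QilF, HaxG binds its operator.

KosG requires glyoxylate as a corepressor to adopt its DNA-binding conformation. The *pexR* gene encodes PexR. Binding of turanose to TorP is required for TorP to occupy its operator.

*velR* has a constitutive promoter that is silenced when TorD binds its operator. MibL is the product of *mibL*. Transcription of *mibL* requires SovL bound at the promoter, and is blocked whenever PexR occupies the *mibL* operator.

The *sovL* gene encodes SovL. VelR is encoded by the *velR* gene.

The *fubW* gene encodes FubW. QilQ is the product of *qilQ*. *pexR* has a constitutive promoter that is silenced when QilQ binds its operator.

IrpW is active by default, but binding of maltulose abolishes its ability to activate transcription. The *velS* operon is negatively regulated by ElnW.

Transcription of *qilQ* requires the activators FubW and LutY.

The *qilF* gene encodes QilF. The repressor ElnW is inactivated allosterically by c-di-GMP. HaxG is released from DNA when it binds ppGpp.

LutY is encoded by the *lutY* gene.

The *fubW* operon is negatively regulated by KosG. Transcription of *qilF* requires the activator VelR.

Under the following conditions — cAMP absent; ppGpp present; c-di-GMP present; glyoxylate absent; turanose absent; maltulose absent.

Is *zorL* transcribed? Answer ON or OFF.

ON

cAMP is absent, so TorD is active.
With repressor TorD bound, *velR* is not transcribed.
So VelR is not produced.
Required activator VelR is absent, so *qilF* is not transcribed.
So QilF is not produced.
ppGpp is present, so HaxG is inactive.
With no repressor bound, *sovL* is transcribed.
So SovL is produced and active.
Glyoxylate is absent, so KosG is inactive.
With no repressor bound, *fubW* is transcribed.
So FubW is produced and active.
Maltulose is absent, so IrpW is active.
Turanose is absent, so TorP is inactive.
No repressor is bound and IrpW is active, so *lutY* is transcribed.
So LutY is produced and active.
No repressor is bound and FubW and LutY are active, so *qilQ* is transcribed.
So QilQ is produced and active.
With repressor QilQ bound, *pexR* is not transcribed.
So PexR is not produced.
No repressor is bound and SovL is active, so *mibL* is transcribed.
So MibL is produced and active.
No repressor is bound and MibL is active, so *zorL* is transcribed.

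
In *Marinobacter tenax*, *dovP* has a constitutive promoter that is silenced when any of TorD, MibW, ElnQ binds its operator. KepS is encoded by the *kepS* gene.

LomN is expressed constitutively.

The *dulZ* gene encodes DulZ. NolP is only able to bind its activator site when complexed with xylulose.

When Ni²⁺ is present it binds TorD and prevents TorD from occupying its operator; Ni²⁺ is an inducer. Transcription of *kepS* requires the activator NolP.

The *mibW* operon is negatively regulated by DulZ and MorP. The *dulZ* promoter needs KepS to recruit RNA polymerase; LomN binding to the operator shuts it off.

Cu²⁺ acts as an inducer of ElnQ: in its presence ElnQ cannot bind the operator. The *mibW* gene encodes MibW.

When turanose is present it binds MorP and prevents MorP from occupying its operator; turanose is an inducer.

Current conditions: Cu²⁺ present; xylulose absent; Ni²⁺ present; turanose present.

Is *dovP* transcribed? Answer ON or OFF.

OFF

Ni²⁺ is present, so TorD is inactive.
Xylulose is absent, so NolP is inactive.
Required activator NolP is absent, so *kepS* is not transcribed.
So KepS is not produced.
LomN is produced constitutively and is active.
With repressor LomN bound, *dulZ* is not transcribed.
So DulZ is not produced.
Turanose is present, so MorP is inactive.
With no repressor bound, *mibW* is transcribed.
So MibW is produced and active.
Cu²⁺ is present, so ElnQ is inactive.
With repressor MibW bound, *dovP* is not transcribed.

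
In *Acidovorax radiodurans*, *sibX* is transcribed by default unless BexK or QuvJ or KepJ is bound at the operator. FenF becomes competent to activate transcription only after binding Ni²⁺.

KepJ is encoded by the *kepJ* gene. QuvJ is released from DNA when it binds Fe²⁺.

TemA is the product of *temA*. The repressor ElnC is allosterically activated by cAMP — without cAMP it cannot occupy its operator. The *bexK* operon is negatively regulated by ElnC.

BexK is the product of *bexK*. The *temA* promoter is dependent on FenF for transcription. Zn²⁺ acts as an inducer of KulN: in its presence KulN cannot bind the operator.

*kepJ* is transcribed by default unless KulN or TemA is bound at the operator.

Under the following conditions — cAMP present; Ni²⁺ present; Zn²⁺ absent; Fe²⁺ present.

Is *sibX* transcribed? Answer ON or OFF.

cAMP is present, so ElnC is active.
With repressor ElnC bound, *bexK* is not transcribed.
So BexK is not produced.
Fe²⁺ is present, so QuvJ is inactive.
Zn²⁺ is absent, so KulN is active.
Ni²⁺ is present, so FenF is active.
No repressor is bound and FenF is active, so *temA* is transcribed.
So TemA is produced and active.
With repressor KulN bound, *kepJ* is not transcribed.
So KepJ is not produced.
With no repressor bound, *sibX* is transcribed.

ON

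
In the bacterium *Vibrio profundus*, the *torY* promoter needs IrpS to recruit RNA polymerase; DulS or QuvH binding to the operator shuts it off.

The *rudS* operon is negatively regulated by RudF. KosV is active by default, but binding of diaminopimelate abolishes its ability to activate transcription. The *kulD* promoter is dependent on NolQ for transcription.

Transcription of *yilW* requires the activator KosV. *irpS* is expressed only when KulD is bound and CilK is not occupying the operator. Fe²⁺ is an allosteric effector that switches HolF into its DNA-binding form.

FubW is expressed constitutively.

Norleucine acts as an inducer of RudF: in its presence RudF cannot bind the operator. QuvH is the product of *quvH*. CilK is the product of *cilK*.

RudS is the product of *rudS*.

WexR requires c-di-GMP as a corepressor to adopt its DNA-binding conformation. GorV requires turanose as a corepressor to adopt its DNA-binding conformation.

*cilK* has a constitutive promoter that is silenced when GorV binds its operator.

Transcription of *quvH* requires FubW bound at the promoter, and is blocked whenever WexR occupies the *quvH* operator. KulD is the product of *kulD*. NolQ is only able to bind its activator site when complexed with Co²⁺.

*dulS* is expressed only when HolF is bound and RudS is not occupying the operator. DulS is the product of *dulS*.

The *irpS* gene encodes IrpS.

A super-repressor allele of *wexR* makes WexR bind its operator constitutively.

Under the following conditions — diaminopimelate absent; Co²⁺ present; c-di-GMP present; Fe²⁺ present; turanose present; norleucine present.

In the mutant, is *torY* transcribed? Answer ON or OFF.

ON

Turanose is present, so GorV is active.
With repressor GorV bound, *cilK* is not transcribed.
So CilK is not produced.
Co²⁺ is present, so NolQ is active.
No repressor is bound and NolQ is active, so *kulD* is transcribed.
So KulD is produced and active.
No repressor is bound and KulD is active, so *irpS* is transcribed.
So IrpS is produced and active.
Fe²⁺ is present, so HolF is active.
Norleucine is present, so RudF is inactive.
With no repressor bound, *rudS* is transcribed.
So RudS is produced and active.
With repressor RudS bound, *dulS* is not transcribed.
So DulS is not produced.
FubW is produced constitutively and is active.
WexR is constitutively active in this strain.
With repressor WexR bound, *quvH* is not transcribed.
So QuvH is not produced.
No repressor is bound and IrpS is active, so *torY* is transcribed.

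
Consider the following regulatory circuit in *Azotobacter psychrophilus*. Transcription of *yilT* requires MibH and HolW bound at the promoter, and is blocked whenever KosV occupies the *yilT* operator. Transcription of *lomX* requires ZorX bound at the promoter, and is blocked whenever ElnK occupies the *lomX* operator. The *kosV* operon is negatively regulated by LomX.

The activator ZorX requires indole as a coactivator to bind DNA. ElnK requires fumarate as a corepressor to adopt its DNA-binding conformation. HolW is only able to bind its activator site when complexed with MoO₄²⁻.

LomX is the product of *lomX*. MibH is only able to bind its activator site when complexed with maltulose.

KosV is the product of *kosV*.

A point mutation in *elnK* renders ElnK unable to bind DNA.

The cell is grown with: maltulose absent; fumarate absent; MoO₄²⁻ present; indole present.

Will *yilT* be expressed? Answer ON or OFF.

OFF

ElnK is non-functional in this strain, so it has no effect.
Indole is present, so ZorX is active.
No repressor is bound and ZorX is active, so *lomX* is transcribed.
So LomX is produced and active.
With repressor LomX bound, *kosV* is not transcribed.
So KosV is not produced.
Maltulose is absent, so MibH is inactive.
MoO₄²⁻ is present, so HolW is active.
Required activator MibH is absent, so *yilT* is not transcribed.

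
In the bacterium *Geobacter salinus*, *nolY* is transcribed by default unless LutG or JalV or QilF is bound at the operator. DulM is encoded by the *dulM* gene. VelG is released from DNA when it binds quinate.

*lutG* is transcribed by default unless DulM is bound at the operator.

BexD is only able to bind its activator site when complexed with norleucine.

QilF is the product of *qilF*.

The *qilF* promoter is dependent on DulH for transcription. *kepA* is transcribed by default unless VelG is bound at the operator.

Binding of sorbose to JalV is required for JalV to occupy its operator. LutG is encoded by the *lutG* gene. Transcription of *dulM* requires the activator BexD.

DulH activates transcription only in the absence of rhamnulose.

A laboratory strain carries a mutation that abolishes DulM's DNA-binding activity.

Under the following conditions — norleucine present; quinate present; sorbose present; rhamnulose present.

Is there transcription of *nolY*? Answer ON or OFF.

OFF

DulM is non-functional in this strain, so it has no effect.
With no repressor bound, *lutG* is transcribed.
So LutG is produced and active.
Sorbose is present, so JalV is active.
Rhamnulose is present, so DulH is inactive.
Required activator DulH is absent, so *qilF* is not transcribed.
So QilF is not produced.
With repressor LutG bound, *nolY* is not transcribed.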